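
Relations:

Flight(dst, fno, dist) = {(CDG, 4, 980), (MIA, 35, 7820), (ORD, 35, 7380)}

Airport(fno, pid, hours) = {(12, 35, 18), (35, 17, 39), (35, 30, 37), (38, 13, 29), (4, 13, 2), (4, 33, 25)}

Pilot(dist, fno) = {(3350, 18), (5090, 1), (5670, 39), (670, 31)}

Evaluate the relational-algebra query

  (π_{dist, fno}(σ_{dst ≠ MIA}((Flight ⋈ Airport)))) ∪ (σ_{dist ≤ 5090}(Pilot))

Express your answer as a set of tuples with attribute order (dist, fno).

Natural join on fno: {(CDG, 4, 980, 13, 2), (CDG, 4, 980, 33, 25), (MIA, 35, 7820, 17, 39), (MIA, 35, 7820, 30, 37), (ORD, 35, 7380, 17, 39), (ORD, 35, 7380, 30, 37)}
Selection dst ≠ MIA: {(CDG, 4, 980, 13, 2), (CDG, 4, 980, 33, 25), (ORD, 35, 7380, 17, 39), (ORD, 35, 7380, 30, 37)}
Projecting to dist, fno (2 duplicate(s) eliminated): {(7380, 35), (980, 4)}
Selection dist ≤ 5090: {(3350, 18), (5090, 1), (670, 31)}
Union: {(7380, 35), (980, 4)} with {(3350, 18), (5090, 1), (670, 31)} → {(3350, 18), (5090, 1), (670, 31), (7380, 35), (980, 4)}

{(3350, 18), (5090, 1), (670, 31), (7380, 35), (980, 4)}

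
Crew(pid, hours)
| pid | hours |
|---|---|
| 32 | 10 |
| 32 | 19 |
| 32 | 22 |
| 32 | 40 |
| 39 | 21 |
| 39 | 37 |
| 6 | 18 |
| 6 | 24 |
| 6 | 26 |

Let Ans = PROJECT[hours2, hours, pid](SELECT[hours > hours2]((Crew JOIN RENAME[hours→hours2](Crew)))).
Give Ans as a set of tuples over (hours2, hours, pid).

{(10, 19, 32), (10, 22, 32), (10, 40, 32), (18, 24, 6), (18, 26, 6), (19, 22, 32), (19, 40, 32), (21, 37, 39), (22, 40, 32), (24, 26, 6)}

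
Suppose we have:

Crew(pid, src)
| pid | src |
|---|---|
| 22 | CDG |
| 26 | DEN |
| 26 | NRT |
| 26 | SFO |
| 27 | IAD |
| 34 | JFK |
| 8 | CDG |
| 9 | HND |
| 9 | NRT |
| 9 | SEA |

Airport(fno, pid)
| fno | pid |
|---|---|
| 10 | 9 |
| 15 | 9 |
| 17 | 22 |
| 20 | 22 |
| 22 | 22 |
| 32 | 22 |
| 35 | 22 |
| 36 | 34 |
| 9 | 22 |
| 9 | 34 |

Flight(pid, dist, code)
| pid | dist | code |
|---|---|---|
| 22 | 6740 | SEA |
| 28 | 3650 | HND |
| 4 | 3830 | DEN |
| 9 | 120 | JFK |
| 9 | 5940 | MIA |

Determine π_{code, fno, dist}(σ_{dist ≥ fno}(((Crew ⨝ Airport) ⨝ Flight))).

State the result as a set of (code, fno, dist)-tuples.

{(JFK, 10, 120), (JFK, 15, 120), (MIA, 10, 5940), (MIA, 15, 5940), (SEA, 17, 6740), (SEA, 20, 6740), (SEA, 22, 6740), (SEA, 32, 6740), (SEA, 35, 6740), (SEA, 9, 6740)}

Joining Crew and Airport on pid yields {(22, CDG, 17), (22, CDG, 20), (22, CDG, 22), (22, CDG, 32), (22, CDG, 35), (22, CDG, 9), (34, JFK, 36), (34, JFK, 9), (9, HND, 10), (9, HND, 15), (9, NRT, 10), (9, NRT, 15), (9, SEA, 10), (9, SEA, 15)}.
Joining (Crew ⨝ Airport) and Flight on pid yields {(22, CDG, 17, 6740, SEA), (22, CDG, 20, 6740, SEA), (22, CDG, 22, 6740, SEA), (22, CDG, 32, 6740, SEA), (22, CDG, 35, 6740, SEA), (22, CDG, 9, 6740, SEA), (9, HND, 10, 120, JFK), (9, HND, 10, 5940, MIA), (9, HND, 15, 120, JFK), (9, HND, 15, 5940, MIA), (9, NRT, 10, 120, JFK), (9, NRT, 10, 5940, MIA), (9, NRT, 15, 120, JFK), (9, NRT, 15, 5940, MIA), (9, SEA, 10, 120, JFK), (9, SEA, 10, 5940, MIA), (9, SEA, 15, 120, JFK), (9, SEA, 15, 5940, MIA)}.
σ[dist ≥ fno]: keep tuples satisfying dist ≥ fno → {(22, CDG, 17, 6740, SEA), (22, CDG, 20, 6740, SEA), (22, CDG, 22, 6740, SEA), (22, CDG, 32, 6740, SEA), (22, CDG, 35, 6740, SEA), (22, CDG, 9, 6740, SEA), (9, HND, 10, 120, JFK), (9, HND, 10, 5940, MIA), (9, HND, 15, 120, JFK), (9, HND, 15, 5940, MIA), (9, NRT, 10, 120, JFK), (9, NRT, 10, 5940, MIA), (9, NRT, 15, 120, JFK), (9, NRT, 15, 5940, MIA), (9, SEA, 10, 120, JFK), (9, SEA, 10, 5940, MIA), (9, SEA, 15, 120, JFK), (9, SEA, 15, 5940, MIA)}
Keep only column(s) code, fno, dist (8 duplicate(s) eliminated): {(JFK, 10, 120), (JFK, 15, 120), (MIA, 10, 5940), (MIA, 15, 5940), (SEA, 17, 6740), (SEA, 20, 6740), (SEA, 22, 6740), (SEA, 32, 6740), (SEA, 35, 6740), (SEA, 9, 6740)}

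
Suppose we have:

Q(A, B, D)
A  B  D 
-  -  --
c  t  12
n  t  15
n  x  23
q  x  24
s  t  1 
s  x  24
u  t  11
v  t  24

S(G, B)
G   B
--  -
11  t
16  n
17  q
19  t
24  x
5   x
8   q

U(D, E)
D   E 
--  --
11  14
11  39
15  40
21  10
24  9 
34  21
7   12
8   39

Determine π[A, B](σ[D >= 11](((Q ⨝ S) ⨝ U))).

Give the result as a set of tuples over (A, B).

{(n, t), (q, x), (s, x), (u, t), (v, t)}

Natural join on B: {(c, t, 12, 11), (c, t, 12, 19), (n, t, 15, 11), (n, t, 15, 19), (n, x, 23, 24), (n, x, 23, 5), (q, x, 24, 24), (q, x, 24, 5), (s, t, 1, 11), (s, t, 1, 19), (s, x, 24, 24), (s, x, 24, 5), (u, t, 11, 11), (u, t, 11, 19), (v, t, 24, 11), (v, t, 24, 19)}
Natural join on D: {(n, t, 15, 11, 40), (n, t, 15, 19, 40), (q, x, 24, 24, 9), (q, x, 24, 5, 9), (s, x, 24, 24, 9), (s, x, 24, 5, 9), (u, t, 11, 11, 14), (u, t, 11, 11, 39), (u, t, 11, 19, 14), (u, t, 11, 19, 39), (v, t, 24, 11, 9), (v, t, 24, 19, 9)}
Selection D >= 11: {(n, t, 15, 11, 40), (n, t, 15, 19, 40), (q, x, 24, 24, 9), (q, x, 24, 5, 9), (s, x, 24, 24, 9), (s, x, 24, 5, 9), (u, t, 11, 11, 14), (u, t, 11, 11, 39), (u, t, 11, 19, 14), (u, t, 11, 19, 39), (v, t, 24, 11, 9), (v, t, 24, 19, 9)}
Keep only column(s) A, B (7 duplicate(s) eliminated): {(n, t), (q, x), (s, x), (u, t), (v, t)}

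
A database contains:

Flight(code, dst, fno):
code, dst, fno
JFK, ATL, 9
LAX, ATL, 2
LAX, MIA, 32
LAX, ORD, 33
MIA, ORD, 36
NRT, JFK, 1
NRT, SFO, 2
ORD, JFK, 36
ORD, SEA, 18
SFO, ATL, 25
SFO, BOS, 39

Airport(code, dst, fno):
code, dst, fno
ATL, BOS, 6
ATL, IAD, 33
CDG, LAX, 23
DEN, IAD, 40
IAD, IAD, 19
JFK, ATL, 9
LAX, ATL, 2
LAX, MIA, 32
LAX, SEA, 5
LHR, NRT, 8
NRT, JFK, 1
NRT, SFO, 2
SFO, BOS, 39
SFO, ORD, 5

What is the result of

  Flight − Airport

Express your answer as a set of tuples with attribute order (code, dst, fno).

{(LAX, ORD, 33), (MIA, ORD, 36), (ORD, JFK, 36), (ORD, SEA, 18), (SFO, ATL, 25)}

Set difference of the two operands is {(LAX, ORD, 33), (MIA, ORD, 36), (ORD, JFK, 36), (ORD, SEA, 18), (SFO, ATL, 25)}.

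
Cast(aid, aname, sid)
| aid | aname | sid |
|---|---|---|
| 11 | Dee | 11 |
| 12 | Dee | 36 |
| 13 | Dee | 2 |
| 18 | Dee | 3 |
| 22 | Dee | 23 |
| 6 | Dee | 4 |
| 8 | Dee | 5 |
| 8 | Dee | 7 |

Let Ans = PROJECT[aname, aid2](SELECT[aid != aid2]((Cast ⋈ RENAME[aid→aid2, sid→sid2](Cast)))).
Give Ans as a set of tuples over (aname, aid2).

ρ[aid→aid2, sid→sid2]: schema becomes (aid2, aname, sid2); tuples unchanged.
Natural join on aname: {(11, Dee, 11, 11, 11), (11, Dee, 11, 12, 36), (11, Dee, 11, 13, 2), (11, Dee, 11, 18, 3), (11, Dee, 11, 22, 23), (11, Dee, 11, 6, 4), (11, Dee, 11, 8, 5), (11, Dee, 11, 8, 7), (12, Dee, 36, 11, 11), (12, Dee, 36, 12, 36), (12, Dee, 36, 13, 2), (12, Dee, 36, 18, 3), (12, Dee, 36, 22, 23), (12, Dee, 36, 6, 4), (12, Dee, 36, 8, 5), (12, Dee, 36, 8, 7), (13, Dee, 2, 11, 11), (13, Dee, 2, 12, 36), (13, Dee, 2, 13, 2), (13, Dee, 2, 18, 3), (13, Dee, 2, 22, 23), (13, Dee, 2, 6, 4), (13, Dee, 2, 8, 5), (13, Dee, 2, 8, 7), (18, Dee, 3, 11, 11), (18, Dee, 3, 12, 36), (18, Dee, 3, 13, 2), (18, Dee, 3, 18, 3), (18, Dee, 3, 22, 23), (18, Dee, 3, 6, 4), (18, Dee, 3, 8, 5), (18, Dee, 3, 8, 7), (22, Dee, 23, 11, 11), (22, Dee, 23, 12, 36), (22, Dee, 23, 13, 2), (22, Dee, 23, 18, 3), (22, Dee, 23, 22, 23), (22, Dee, 23, 6, 4), (22, Dee, 23, 8, 5), (22, Dee, 23, 8, 7), (6, Dee, 4, 11, 11), (6, Dee, 4, 12, 36), (6, Dee, 4, 13, 2), (6, Dee, 4, 18, 3), (6, Dee, 4, 22, 23), (6, Dee, 4, 6, 4), (6, Dee, 4, 8, 5), (6, Dee, 4, 8, 7), (8, Dee, 5, 11, 11), (8, Dee, 5, 12, 36), (8, Dee, 5, 13, 2), (8, Dee, 5, 18, 3), (8, Dee, 5, 22, 23), (8, Dee, 5, 6, 4), (8, Dee, 5, 8, 5), (8, Dee, 5, 8, 7), (8, Dee, 7, 11, 11), (8, Dee, 7, 12, 36), (8, Dee, 7, 13, 2), (8, Dee, 7, 18, 3), (8, Dee, 7, 22, 23), (8, Dee, 7, 6, 4), (8, Dee, 7, 8, 5), (8, Dee, 7, 8, 7)}
Filtering on aid != aid2 leaves {(11, Dee, 11, 12, 36), (11, Dee, 11, 13, 2), (11, Dee, 11, 18, 3), (11, Dee, 11, 22, 23), (11, Dee, 11, 6, 4), (11, Dee, 11, 8, 5), (11, Dee, 11, 8, 7), (12, Dee, 36, 11, 11), (12, Dee, 36, 13, 2), (12, Dee, 36, 18, 3), (12, Dee, 36, 22, 23), (12, Dee, 36, 6, 4), (12, Dee, 36, 8, 5), (12, Dee, 36, 8, 7), (13, Dee, 2, 11, 11), (13, Dee, 2, 12, 36), (13, Dee, 2, 18, 3), (13, Dee, 2, 22, 23), (13, Dee, 2, 6, 4), (13, Dee, 2, 8, 5), (13, Dee, 2, 8, 7), (18, Dee, 3, 11, 11), (18, Dee, 3, 12, 36), (18, Dee, 3, 13, 2), (18, Dee, 3, 22, 23), (18, Dee, 3, 6, 4), (18, Dee, 3, 8, 5), (18, Dee, 3, 8, 7), (22, Dee, 23, 11, 11), (22, Dee, 23, 12, 36), (22, Dee, 23, 13, 2), (22, Dee, 23, 18, 3), (22, Dee, 23, 6, 4), (22, Dee, 23, 8, 5), (22, Dee, 23, 8, 7), (6, Dee, 4, 11, 11), (6, Dee, 4, 12, 36), (6, Dee, 4, 13, 2), (6, Dee, 4, 18, 3), (6, Dee, 4, 22, 23), (6, Dee, 4, 8, 5), (6, Dee, 4, 8, 7), (8, Dee, 5, 11, 11), (8, Dee, 5, 12, 36), (8, Dee, 5, 13, 2), (8, Dee, 5, 18, 3), (8, Dee, 5, 22, 23), (8, Dee, 5, 6, 4), (8, Dee, 7, 11, 11), (8, Dee, 7, 12, 36), (8, Dee, 7, 13, 2), (8, Dee, 7, 18, 3), (8, Dee, 7, 22, 23), (8, Dee, 7, 6, 4)}.
Projecting to aname, aid2 (47 duplicate(s) eliminated): {(Dee, 11), (Dee, 12), (Dee, 13), (Dee, 18), (Dee, 22), (Dee, 6), (Dee, 8)}

{(Dee, 11), (Dee, 12), (Dee, 13), (Dee, 18), (Dee, 22), (Dee, 6), (Dee, 8)}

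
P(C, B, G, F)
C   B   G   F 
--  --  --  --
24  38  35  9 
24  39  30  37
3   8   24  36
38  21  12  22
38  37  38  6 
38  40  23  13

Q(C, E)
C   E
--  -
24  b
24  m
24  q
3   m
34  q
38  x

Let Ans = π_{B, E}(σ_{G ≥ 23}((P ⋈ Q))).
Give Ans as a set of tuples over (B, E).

{(37, x), (38, b), (38, m), (38, q), (39, b), (39, m), (39, q), (40, x), (8, m)}

Natural join on C: {(24, 38, 35, 9, b), (24, 38, 35, 9, m), (24, 38, 35, 9, q), (24, 39, 30, 37, b), (24, 39, 30, 37, m), (24, 39, 30, 37, q), (3, 8, 24, 36, m), (38, 21, 12, 22, x), (38, 37, 38, 6, x), (38, 40, 23, 13, x)}
Apply σ_{G ≥ 23}; surviving tuples: {(24, 38, 35, 9, b), (24, 38, 35, 9, m), (24, 38, 35, 9, q), (24, 39, 30, 37, b), (24, 39, 30, 37, m), (24, 39, 30, 37, q), (3, 8, 24, 36, m), (38, 37, 38, 6, x), (38, 40, 23, 13, x)}
Projecting to B, E: {(37, x), (38, b), (38, m), (38, q), (39, b), (39, m), (39, q), (40, x), (8, m)}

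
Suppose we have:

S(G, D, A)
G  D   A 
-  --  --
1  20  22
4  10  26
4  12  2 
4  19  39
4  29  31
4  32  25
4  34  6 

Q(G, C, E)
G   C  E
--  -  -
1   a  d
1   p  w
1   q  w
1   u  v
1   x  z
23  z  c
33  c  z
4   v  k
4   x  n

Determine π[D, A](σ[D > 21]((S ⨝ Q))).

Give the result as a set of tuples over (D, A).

S ⋈ Q (natural join on G): {(1, 20, 22, a, d), (1, 20, 22, p, w), (1, 20, 22, q, w), (1, 20, 22, u, v), (1, 20, 22, x, z), (4, 10, 26, v, k), (4, 10, 26, x, n), (4, 12, 2, v, k), (4, 12, 2, x, n), (4, 19, 39, v, k), (4, 19, 39, x, n), (4, 29, 31, v, k), (4, 29, 31, x, n), (4, 32, 25, v, k), (4, 32, 25, x, n), (4, 34, 6, v, k), (4, 34, 6, x, n)}
Selection D > 21: {(4, 29, 31, v, k), (4, 29, 31, x, n), (4, 32, 25, v, k), (4, 32, 25, x, n), (4, 34, 6, v, k), (4, 34, 6, x, n)}
π[D, A]: project onto (D, A) (3 duplicate(s) eliminated) → {(29, 31), (32, 25), (34, 6)}

{(29, 31), (32, 25), (34, 6)}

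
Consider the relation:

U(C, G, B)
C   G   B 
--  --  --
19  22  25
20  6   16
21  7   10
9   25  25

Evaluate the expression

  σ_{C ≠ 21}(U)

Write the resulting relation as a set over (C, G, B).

{(19, 22, 25), (20, 6, 16), (9, 25, 25)}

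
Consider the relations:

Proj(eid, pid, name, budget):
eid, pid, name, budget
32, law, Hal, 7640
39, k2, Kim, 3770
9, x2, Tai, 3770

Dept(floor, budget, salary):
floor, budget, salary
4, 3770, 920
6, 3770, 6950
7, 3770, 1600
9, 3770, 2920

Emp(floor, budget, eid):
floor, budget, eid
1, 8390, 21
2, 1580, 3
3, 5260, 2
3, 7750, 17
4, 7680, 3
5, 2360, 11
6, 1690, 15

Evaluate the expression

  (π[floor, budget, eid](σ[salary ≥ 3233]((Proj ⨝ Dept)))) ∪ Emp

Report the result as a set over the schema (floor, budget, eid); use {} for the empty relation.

{(1, 8390, 21), (2, 1580, 3), (3, 5260, 2), (3, 7750, 17), (4, 7680, 3), (5, 2360, 11), (6, 1690, 15), (6, 3770, 39), (6, 3770, 9)}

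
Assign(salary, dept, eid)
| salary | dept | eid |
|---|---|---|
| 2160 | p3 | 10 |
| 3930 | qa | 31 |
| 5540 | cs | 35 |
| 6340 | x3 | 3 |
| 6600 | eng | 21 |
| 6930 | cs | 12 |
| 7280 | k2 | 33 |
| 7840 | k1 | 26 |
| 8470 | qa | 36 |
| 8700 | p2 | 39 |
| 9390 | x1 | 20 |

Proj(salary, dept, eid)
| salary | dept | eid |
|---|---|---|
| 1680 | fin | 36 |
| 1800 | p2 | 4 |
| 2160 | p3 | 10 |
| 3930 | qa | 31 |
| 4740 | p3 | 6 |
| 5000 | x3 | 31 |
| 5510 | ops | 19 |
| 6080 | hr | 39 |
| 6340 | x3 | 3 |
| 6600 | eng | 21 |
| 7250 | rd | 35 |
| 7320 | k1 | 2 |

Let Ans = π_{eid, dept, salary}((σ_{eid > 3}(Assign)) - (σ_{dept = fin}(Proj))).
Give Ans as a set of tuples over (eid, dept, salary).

Filtering on eid > 3 leaves {(2160, p3, 10), (3930, qa, 31), (5540, cs, 35), (6600, eng, 21), (6930, cs, 12), (7280, k2, 33), (7840, k1, 26), (8470, qa, 36), (8700, p2, 39), (9390, x1, 20)}.
Filtering on dept = fin leaves {(1680, fin, 36)}.
Difference: {(2160, p3, 10), (3930, qa, 31), (5540, cs, 35), (6600, eng, 21), (6930, cs, 12), (7280, k2, 33), (7840, k1, 26), (8470, qa, 36), (8700, p2, 39), (9390, x1, 20)} with {(1680, fin, 36)} → {(2160, p3, 10), (3930, qa, 31), (5540, cs, 35), (6600, eng, 21), (6930, cs, 12), (7280, k2, 33), (7840, k1, 26), (8470, qa, 36), (8700, p2, 39), (9390, x1, 20)}
π[eid, dept, salary]: project onto (eid, dept, salary) → {(10, p3, 2160), (12, cs, 6930), (20, x1, 9390), (21, eng, 6600), (26, k1, 7840), (31, qa, 3930), (33, k2, 7280), (35, cs, 5540), (36, qa, 8470), (39, p2, 8700)}

{(10, p3, 2160), (12, cs, 6930), (20, x1, 9390), (21, eng, 6600), (26, k1, 7840), (31, qa, 3930), (33, k2, 7280), (35, cs, 5540), (36, qa, 8470), (39, p2, 8700)}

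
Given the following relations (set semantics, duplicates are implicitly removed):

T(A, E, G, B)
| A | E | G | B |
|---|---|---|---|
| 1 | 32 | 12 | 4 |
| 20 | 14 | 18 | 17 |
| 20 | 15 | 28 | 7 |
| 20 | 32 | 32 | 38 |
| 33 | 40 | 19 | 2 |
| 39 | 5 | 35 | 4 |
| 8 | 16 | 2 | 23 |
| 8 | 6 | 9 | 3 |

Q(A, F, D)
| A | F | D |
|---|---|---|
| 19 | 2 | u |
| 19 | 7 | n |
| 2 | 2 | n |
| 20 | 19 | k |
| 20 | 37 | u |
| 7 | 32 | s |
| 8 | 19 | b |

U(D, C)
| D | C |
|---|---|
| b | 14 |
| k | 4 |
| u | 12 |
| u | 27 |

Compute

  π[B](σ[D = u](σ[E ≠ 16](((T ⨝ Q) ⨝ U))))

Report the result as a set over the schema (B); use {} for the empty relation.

{17, 38, 7}

Natural join on A: {(20, 14, 18, 17, 19, k), (20, 14, 18, 17, 37, u), (20, 15, 28, 7, 19, k), (20, 15, 28, 7, 37, u), (20, 32, 32, 38, 19, k), (20, 32, 32, 38, 37, u), (8, 16, 2, 23, 19, b), (8, 6, 9, 3, 19, b)}
Natural join on D: {(20, 14, 18, 17, 19, k, 4), (20, 14, 18, 17, 37, u, 12), (20, 14, 18, 17, 37, u, 27), (20, 15, 28, 7, 19, k, 4), (20, 15, 28, 7, 37, u, 12), (20, 15, 28, 7, 37, u, 27), (20, 32, 32, 38, 19, k, 4), (20, 32, 32, 38, 37, u, 12), (20, 32, 32, 38, 37, u, 27), (8, 16, 2, 23, 19, b, 14), (8, 6, 9, 3, 19, b, 14)}
Selection E ≠ 16: {(20, 14, 18, 17, 19, k, 4), (20, 14, 18, 17, 37, u, 12), (20, 14, 18, 17, 37, u, 27), (20, 15, 28, 7, 19, k, 4), (20, 15, 28, 7, 37, u, 12), (20, 15, 28, 7, 37, u, 27), (20, 32, 32, 38, 19, k, 4), (20, 32, 32, 38, 37, u, 12), (20, 32, 32, 38, 37, u, 27), (8, 6, 9, 3, 19, b, 14)}
Selection D = u: {(20, 14, 18, 17, 37, u, 12), (20, 14, 18, 17, 37, u, 27), (20, 15, 28, 7, 37, u, 12), (20, 15, 28, 7, 37, u, 27), (20, 32, 32, 38, 37, u, 12), (20, 32, 32, 38, 37, u, 27)}
π[B]: project onto (B) (3 duplicate(s) eliminated) → {17, 38, 7}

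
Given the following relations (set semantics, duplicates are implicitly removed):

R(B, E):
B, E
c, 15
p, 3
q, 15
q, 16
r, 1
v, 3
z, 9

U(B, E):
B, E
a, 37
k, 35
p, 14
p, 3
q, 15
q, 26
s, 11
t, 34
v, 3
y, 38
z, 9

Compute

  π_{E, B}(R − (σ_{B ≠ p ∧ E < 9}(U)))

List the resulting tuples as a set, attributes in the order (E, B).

{(1, r), (15, c), (15, q), (16, q), (3, p), (9, z)}

Apply σ_{B ≠ p ∧ E < 9}; surviving tuples: {(v, 3)}
Taking the difference: {(c, 15), (p, 3), (q, 15), (q, 16), (r, 1), (z, 9)}
π[E, B]: project onto (E, B) → {(1, r), (15, c), (15, q), (16, q), (3, p), (9, z)}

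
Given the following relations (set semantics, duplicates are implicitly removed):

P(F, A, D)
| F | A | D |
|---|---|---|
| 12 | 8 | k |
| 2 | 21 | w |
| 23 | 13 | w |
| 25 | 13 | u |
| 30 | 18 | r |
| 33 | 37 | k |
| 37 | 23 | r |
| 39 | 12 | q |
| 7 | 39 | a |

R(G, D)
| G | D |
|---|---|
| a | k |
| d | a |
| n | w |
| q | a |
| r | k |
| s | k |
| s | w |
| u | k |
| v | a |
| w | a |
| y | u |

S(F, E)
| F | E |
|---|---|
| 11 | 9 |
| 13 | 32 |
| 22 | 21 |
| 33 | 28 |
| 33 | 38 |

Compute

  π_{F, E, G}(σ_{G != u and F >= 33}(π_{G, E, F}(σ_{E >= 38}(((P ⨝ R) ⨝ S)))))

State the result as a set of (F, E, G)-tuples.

{(33, 38, a), (33, 38, r), (33, 38, s)}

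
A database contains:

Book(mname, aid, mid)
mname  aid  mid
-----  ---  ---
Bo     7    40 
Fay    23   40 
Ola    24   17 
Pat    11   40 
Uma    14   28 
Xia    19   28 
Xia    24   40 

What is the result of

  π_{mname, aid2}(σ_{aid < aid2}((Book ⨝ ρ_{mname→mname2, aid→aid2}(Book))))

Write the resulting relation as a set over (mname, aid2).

{(Bo, 11), (Bo, 23), (Bo, 24), (Fay, 24), (Pat, 23), (Pat, 24), (Uma, 19)}

ρ[mname→mname2, aid→aid2]: schema becomes (mname2, aid2, mid); tuples unchanged.
Joining Book and ρ_{mname→mname2, aid→aid2}(Book) on mid yields {(Bo, 7, 40, Bo, 7), (Bo, 7, 40, Fay, 23), (Bo, 7, 40, Pat, 11), (Bo, 7, 40, Xia, 24), (Fay, 23, 40, Bo, 7), (Fay, 23, 40, Fay, 23), (Fay, 23, 40, Pat, 11), (Fay, 23, 40, Xia, 24), (Ola, 24, 17, Ola, 24), (Pat, 11, 40, Bo, 7), (Pat, 11, 40, Fay, 23), (Pat, 11, 40, Pat, 11), (Pat, 11, 40, Xia, 24), (Uma, 14, 28, Uma, 14), (Uma, 14, 28, Xia, 19), (Xia, 19, 28, Uma, 14), (Xia, 19, 28, Xia, 19), (Xia, 24, 40, Bo, 7), (Xia, 24, 40, Fay, 23), (Xia, 24, 40, Pat, 11), (Xia, 24, 40, Xia, 24)}.
Filtering on aid < aid2 leaves {(Bo, 7, 40, Fay, 23), (Bo, 7, 40, Pat, 11), (Bo, 7, 40, Xia, 24), (Fay, 23, 40, Xia, 24), (Pat, 11, 40, Fay, 23), (Pat, 11, 40, Xia, 24), (Uma, 14, 28, Xia, 19)}.
π[mname, aid2]: project onto (mname, aid2) → {(Bo, 11), (Bo, 23), (Bo, 24), (Fay, 24), (Pat, 23), (Pat, 24), (Uma, 19)}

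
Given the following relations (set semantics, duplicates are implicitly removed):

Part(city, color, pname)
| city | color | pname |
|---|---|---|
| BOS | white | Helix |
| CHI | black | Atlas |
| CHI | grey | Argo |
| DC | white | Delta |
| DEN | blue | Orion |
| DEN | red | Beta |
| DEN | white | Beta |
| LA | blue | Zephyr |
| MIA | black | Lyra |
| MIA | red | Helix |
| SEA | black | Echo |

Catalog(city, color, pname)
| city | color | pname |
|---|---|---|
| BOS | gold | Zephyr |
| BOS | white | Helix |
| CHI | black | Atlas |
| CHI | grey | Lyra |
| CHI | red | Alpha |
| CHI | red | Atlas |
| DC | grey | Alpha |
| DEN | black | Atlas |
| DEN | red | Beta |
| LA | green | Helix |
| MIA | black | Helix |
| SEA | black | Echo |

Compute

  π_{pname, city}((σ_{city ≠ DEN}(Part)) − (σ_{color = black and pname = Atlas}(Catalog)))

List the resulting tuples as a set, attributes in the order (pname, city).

Apply σ_{city ≠ DEN}; surviving tuples: {(BOS, white, Helix), (CHI, black, Atlas), (CHI, grey, Argo), (DC, white, Delta), (LA, blue, Zephyr), (MIA, black, Lyra), (MIA, red, Helix), (SEA, black, Echo)}
Apply σ_{color = black and pname = Atlas}; surviving tuples: {(CHI, black, Atlas), (DEN, black, Atlas)}
Set difference of the two operands is {(BOS, white, Helix), (CHI, grey, Argo), (DC, white, Delta), (LA, blue, Zephyr), (MIA, black, Lyra), (MIA, red, Helix), (SEA, black, Echo)}.
Projecting to pname, city: {(Argo, CHI), (Delta, DC), (Echo, SEA), (Helix, BOS), (Helix, MIA), (Lyra, MIA), (Zephyr, LA)}

{(Argo, CHI), (Delta, DC), (Echo, SEA), (Helix, BOS), (Helix, MIA), (Lyra, MIA), (Zephyr, LA)}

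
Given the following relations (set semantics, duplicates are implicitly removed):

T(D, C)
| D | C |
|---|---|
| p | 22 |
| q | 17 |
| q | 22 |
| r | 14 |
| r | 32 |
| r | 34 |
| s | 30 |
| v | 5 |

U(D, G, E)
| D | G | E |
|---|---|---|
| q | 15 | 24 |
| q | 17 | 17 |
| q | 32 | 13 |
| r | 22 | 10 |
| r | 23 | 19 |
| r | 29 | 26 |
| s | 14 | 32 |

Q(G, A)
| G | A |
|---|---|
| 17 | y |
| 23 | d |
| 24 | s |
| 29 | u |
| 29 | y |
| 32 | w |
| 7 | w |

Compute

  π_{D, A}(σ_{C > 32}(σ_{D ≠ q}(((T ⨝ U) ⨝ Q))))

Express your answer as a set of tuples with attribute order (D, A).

{(r, d), (r, u), (r, y)}

Natural join on D: {(q, 17, 15, 24), (q, 17, 17, 17), (q, 17, 32, 13), (q, 22, 15, 24), (q, 22, 17, 17), (q, 22, 32, 13), (r, 14, 22, 10), (r, 14, 23, 19), (r, 14, 29, 26), (r, 32, 22, 10), (r, 32, 23, 19), (r, 32, 29, 26), (r, 34, 22, 10), (r, 34, 23, 19), (r, 34, 29, 26), (s, 30, 14, 32)}
Natural join on G: {(q, 17, 17, 17, y), (q, 17, 32, 13, w), (q, 22, 17, 17, y), (q, 22, 32, 13, w), (r, 14, 23, 19, d), (r, 14, 29, 26, u), (r, 14, 29, 26, y), (r, 32, 23, 19, d), (r, 32, 29, 26, u), (r, 32, 29, 26, y), (r, 34, 23, 19, d), (r, 34, 29, 26, u), (r, 34, 29, 26, y)}
σ[D ≠ q]: keep tuples satisfying D ≠ q → {(r, 14, 23, 19, d), (r, 14, 29, 26, u), (r, 14, 29, 26, y), (r, 32, 23, 19, d), (r, 32, 29, 26, u), (r, 32, 29, 26, y), (r, 34, 23, 19, d), (r, 34, 29, 26, u), (r, 34, 29, 26, y)}
σ[C > 32]: keep tuples satisfying C > 32 → {(r, 34, 23, 19, d), (r, 34, 29, 26, u), (r, 34, 29, 26, y)}
Projecting to D, A: {(r, d), (r, u), (r, y)}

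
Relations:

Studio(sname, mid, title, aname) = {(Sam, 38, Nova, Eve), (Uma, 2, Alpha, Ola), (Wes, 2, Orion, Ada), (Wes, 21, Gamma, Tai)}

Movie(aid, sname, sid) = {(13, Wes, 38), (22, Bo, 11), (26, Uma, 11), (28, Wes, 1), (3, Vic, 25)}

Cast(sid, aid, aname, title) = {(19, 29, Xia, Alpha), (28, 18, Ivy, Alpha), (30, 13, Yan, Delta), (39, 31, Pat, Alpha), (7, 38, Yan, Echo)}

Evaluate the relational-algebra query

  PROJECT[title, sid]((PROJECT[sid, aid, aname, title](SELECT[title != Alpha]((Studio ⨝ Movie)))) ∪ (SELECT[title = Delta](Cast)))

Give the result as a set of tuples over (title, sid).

{(Delta, 30), (Gamma, 1), (Gamma, 38), (Orion, 1), (Orion, 38)}

Natural join on sname: {(Uma, 2, Alpha, Ola, 26, 11), (Wes, 2, Orion, Ada, 13, 38), (Wes, 2, Orion, Ada, 28, 1), (Wes, 21, Gamma, Tai, 13, 38), (Wes, 21, Gamma, Tai, 28, 1)}
Apply σ_{title != Alpha}; surviving tuples: {(Wes, 2, Orion, Ada, 13, 38), (Wes, 2, Orion, Ada, 28, 1), (Wes, 21, Gamma, Tai, 13, 38), (Wes, 21, Gamma, Tai, 28, 1)}
Keep only column(s) sid, aid, aname, title: {(1, 28, Ada, Orion), (1, 28, Tai, Gamma), (38, 13, Ada, Orion), (38, 13, Tai, Gamma)}
Apply σ_{title = Delta}; surviving tuples: {(30, 13, Yan, Delta)}
Set union of the two operands is {(1, 28, Ada, Orion), (1, 28, Tai, Gamma), (30, 13, Yan, Delta), (38, 13, Ada, Orion), (38, 13, Tai, Gamma)}.
Keep only column(s) title, sid: {(Delta, 30), (Gamma, 1), (Gamma, 38), (Orion, 1), (Orion, 38)}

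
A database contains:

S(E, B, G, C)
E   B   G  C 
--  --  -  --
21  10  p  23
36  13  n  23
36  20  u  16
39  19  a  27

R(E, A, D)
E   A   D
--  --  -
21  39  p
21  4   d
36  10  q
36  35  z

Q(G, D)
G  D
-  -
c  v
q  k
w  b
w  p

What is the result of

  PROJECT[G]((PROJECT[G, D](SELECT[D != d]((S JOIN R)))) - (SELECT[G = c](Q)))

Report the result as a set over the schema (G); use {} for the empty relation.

Joining S and R on E yields {(21, 10, p, 23, 39, p), (21, 10, p, 23, 4, d), (36, 13, n, 23, 10, q), (36, 13, n, 23, 35, z), (36, 20, u, 16, 10, q), (36, 20, u, 16, 35, z)}.
Selection D != d: {(21, 10, p, 23, 39, p), (36, 13, n, 23, 10, q), (36, 13, n, 23, 35, z), (36, 20, u, 16, 10, q), (36, 20, u, 16, 35, z)}
Projecting to G, D: {(n, q), (n, z), (p, p), (u, q), (u, z)}
Selection G = c: {(c, v)}
Set difference of the two operands is {(n, q), (n, z), (p, p), (u, q), (u, z)}.
Projecting to G (2 duplicate(s) eliminated): {n, p, u}

{n, p, u}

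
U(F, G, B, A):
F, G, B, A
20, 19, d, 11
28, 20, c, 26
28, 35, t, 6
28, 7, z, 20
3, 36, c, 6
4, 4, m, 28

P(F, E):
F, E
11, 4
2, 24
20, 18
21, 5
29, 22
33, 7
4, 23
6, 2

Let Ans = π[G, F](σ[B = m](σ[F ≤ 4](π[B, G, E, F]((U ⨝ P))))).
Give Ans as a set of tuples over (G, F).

Joining U and P on F yields {(20, 19, d, 11, 18), (4, 4, m, 28, 23)}.
Keep only column(s) B, G, E, F: {(d, 19, 18, 20), (m, 4, 23, 4)}
Selection F ≤ 4: {(m, 4, 23, 4)}
Selection B = m: {(m, 4, 23, 4)}
Keep only column(s) G, F: {(4, 4)}

{(4, 4)}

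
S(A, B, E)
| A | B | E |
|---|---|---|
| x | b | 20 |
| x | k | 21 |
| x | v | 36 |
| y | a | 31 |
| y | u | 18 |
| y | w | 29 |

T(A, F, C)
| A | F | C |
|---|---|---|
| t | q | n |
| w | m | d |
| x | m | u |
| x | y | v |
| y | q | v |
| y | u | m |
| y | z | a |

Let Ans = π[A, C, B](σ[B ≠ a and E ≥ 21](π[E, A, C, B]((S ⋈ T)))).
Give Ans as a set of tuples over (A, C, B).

{(x, u, k), (x, u, v), (x, v, k), (x, v, v), (y, a, w), (y, m, w), (y, v, w)}

Joining S and T on A yields {(x, b, 20, m, u), (x, b, 20, y, v), (x, k, 21, m, u), (x, k, 21, y, v), (x, v, 36, m, u), (x, v, 36, y, v), (y, a, 31, q, v), (y, a, 31, u, m), (y, a, 31, z, a), (y, u, 18, q, v), (y, u, 18, u, m), (y, u, 18, z, a), (y, w, 29, q, v), (y, w, 29, u, m), (y, w, 29, z, a)}.
π[E, A, C, B]: project onto (E, A, C, B) → {(18, y, a, u), (18, y, m, u), (18, y, v, u), (20, x, u, b), (20, x, v, b), (21, x, u, k), (21, x, v, k), (29, y, a, w), (29, y, m, w), (29, y, v, w), (31, y, a, a), (31, y, m, a), (31, y, v, a), (36, x, u, v), (36, x, v, v)}
σ[B ≠ a and E ≥ 21]: keep tuples satisfying B ≠ a and E ≥ 21 → {(21, x, u, k), (21, x, v, k), (29, y, a, w), (29, y, m, w), (29, y, v, w), (36, x, u, v), (36, x, v, v)}
π[A, C, B]: project onto (A, C, B) → {(x, u, k), (x, u, v), (x, v, k), (x, v, v), (y, a, w), (y, m, w), (y, v, w)}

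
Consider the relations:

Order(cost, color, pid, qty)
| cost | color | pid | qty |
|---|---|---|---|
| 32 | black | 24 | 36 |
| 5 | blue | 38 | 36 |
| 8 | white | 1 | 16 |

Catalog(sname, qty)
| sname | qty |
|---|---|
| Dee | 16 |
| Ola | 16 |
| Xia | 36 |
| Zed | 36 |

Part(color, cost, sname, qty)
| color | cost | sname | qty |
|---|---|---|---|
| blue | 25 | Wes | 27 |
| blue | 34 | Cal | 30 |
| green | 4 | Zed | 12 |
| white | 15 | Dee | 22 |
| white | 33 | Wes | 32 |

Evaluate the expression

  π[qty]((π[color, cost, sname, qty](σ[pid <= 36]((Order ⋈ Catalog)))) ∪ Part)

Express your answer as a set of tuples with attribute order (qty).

{12, 16, 22, 27, 30, 32, 36}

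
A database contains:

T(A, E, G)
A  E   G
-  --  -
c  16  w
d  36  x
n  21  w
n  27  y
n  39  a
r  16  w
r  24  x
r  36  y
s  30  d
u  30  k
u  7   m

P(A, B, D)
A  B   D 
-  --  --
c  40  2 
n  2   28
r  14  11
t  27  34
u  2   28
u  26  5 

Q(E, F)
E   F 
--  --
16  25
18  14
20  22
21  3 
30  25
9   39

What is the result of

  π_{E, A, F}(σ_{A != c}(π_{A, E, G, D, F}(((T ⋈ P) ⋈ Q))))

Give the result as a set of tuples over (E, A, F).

T ⋈ P (natural join on A): {(c, 16, w, 40, 2), (n, 21, w, 2, 28), (n, 27, y, 2, 28), (n, 39, a, 2, 28), (r, 16, w, 14, 11), (r, 24, x, 14, 11), (r, 36, y, 14, 11), (u, 30, k, 2, 28), (u, 30, k, 26, 5), (u, 7, m, 2, 28), (u, 7, m, 26, 5)}
(T ⋈ P) ⋈ Q (natural join on E): {(c, 16, w, 40, 2, 25), (n, 21, w, 2, 28, 3), (r, 16, w, 14, 11, 25), (u, 30, k, 2, 28, 25), (u, 30, k, 26, 5, 25)}
π[A, E, G, D, F]: project onto (A, E, G, D, F) → {(c, 16, w, 2, 25), (n, 21, w, 28, 3), (r, 16, w, 11, 25), (u, 30, k, 28, 25), (u, 30, k, 5, 25)}
Apply σ_{A != c}; surviving tuples: {(n, 21, w, 28, 3), (r, 16, w, 11, 25), (u, 30, k, 28, 25), (u, 30, k, 5, 25)}
π[E, A, F]: project onto (E, A, F) (1 duplicate(s) eliminated) → {(16, r, 25), (21, n, 3), (30, u, 25)}

{(16, r, 25), (21, n, 3), (30, u, 25)}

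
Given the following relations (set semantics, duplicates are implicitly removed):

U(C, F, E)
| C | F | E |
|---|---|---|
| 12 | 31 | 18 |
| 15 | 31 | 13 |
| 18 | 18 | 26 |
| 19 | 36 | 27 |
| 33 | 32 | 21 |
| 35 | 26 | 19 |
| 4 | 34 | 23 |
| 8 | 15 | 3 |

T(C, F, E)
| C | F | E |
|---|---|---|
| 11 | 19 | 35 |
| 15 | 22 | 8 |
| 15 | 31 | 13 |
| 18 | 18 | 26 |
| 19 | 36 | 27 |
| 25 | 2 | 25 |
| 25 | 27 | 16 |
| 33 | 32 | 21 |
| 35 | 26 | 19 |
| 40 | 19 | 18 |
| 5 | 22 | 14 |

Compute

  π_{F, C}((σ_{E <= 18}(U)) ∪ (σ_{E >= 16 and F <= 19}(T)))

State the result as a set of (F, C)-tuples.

{(15, 8), (18, 18), (19, 11), (19, 40), (2, 25), (31, 12), (31, 15)}

Filtering on E <= 18 leaves {(12, 31, 18), (15, 31, 13), (8, 15, 3)}.
Filtering on E >= 16 and F <= 19 leaves {(11, 19, 35), (18, 18, 26), (25, 2, 25), (40, 19, 18)}.
Set union of the two operands is {(11, 19, 35), (12, 31, 18), (15, 31, 13), (18, 18, 26), (25, 2, 25), (40, 19, 18), (8, 15, 3)}.
Keep only column(s) F, C: {(15, 8), (18, 18), (19, 11), (19, 40), (2, 25), (31, 12), (31, 15)}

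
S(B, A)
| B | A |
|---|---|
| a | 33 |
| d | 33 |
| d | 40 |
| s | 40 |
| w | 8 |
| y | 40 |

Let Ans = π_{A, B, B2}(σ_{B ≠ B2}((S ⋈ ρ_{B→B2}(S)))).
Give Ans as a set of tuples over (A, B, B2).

{(33, a, d), (33, d, a), (40, d, s), (40, d, y), (40, s, d), (40, s, y), (40, y, d), (40, y, s)}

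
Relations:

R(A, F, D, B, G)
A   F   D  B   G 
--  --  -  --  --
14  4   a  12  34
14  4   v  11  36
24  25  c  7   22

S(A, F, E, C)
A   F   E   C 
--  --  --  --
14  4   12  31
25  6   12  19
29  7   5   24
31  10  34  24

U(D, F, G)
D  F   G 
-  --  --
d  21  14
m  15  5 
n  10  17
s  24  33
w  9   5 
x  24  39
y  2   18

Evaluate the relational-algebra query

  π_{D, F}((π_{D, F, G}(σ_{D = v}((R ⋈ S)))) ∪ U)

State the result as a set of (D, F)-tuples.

{(d, 21), (m, 15), (n, 10), (s, 24), (v, 4), (w, 9), (x, 24), (y, 2)}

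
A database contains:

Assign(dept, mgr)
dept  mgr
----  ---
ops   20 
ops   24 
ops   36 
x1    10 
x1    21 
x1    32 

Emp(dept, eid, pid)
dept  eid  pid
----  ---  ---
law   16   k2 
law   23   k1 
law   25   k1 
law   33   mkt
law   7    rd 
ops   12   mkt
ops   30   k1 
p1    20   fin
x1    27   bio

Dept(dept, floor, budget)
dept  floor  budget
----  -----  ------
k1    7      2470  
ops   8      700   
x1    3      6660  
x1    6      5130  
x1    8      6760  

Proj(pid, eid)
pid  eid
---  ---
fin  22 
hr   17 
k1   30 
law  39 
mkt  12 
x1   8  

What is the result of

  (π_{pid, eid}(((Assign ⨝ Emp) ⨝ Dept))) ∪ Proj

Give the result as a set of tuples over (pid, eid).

Joining Assign and Emp on dept yields {(ops, 20, 12, mkt), (ops, 20, 30, k1), (ops, 24, 12, mkt), (ops, 24, 30, k1), (ops, 36, 12, mkt), (ops, 36, 30, k1), (x1, 10, 27, bio), (x1, 21, 27, bio), (x1, 32, 27, bio)}.
Joining (Assign ⨝ Emp) and Dept on dept yields {(ops, 20, 12, mkt, 8, 700), (ops, 20, 30, k1, 8, 700), (ops, 24, 12, mkt, 8, 700), (ops, 24, 30, k1, 8, 700), (ops, 36, 12, mkt, 8, 700), (ops, 36, 30, k1, 8, 700), (x1, 10, 27, bio, 3, 6660), (x1, 10, 27, bio, 6, 5130), (x1, 10, 27, bio, 8, 6760), (x1, 21, 27, bio, 3, 6660), (x1, 21, 27, bio, 6, 5130), (x1, 21, 27, bio, 8, 6760), (x1, 32, 27, bio, 3, 6660), (x1, 32, 27, bio, 6, 5130), (x1, 32, 27, bio, 8, 6760)}.
Keep only column(s) pid, eid (12 duplicate(s) eliminated): {(bio, 27), (k1, 30), (mkt, 12)}
Union: {(bio, 27), (k1, 30), (mkt, 12)} with {(fin, 22), (hr, 17), (k1, 30), (law, 39), (mkt, 12), (x1, 8)} → {(bio, 27), (fin, 22), (hr, 17), (k1, 30), (law, 39), (mkt, 12), (x1, 8)}

{(bio, 27), (fin, 22), (hr, 17), (k1, 30), (law, 39), (mkt, 12), (x1, 8)}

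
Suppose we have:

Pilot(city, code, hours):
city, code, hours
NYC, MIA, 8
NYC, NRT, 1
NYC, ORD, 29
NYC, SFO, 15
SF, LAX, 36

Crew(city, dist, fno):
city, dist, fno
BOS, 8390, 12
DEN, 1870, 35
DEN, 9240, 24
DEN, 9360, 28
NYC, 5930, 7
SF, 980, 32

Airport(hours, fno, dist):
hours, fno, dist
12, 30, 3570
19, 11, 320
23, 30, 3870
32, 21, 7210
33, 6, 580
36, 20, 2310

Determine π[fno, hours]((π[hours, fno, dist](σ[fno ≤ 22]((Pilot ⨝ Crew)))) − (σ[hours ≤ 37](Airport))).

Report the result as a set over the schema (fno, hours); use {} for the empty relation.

{(7, 1), (7, 15), (7, 29), (7, 8)}

Natural join on city: {(NYC, MIA, 8, 5930, 7), (NYC, NRT, 1, 5930, 7), (NYC, ORD, 29, 5930, 7), (NYC, SFO, 15, 5930, 7), (SF, LAX, 36, 980, 32)}
Apply σ_{fno ≤ 22}; surviving tuples: {(NYC, MIA, 8, 5930, 7), (NYC, NRT, 1, 5930, 7), (NYC, ORD, 29, 5930, 7), (NYC, SFO, 15, 5930, 7)}
Keep only column(s) hours, fno, dist: {(1, 7, 5930), (15, 7, 5930), (29, 7, 5930), (8, 7, 5930)}
Apply σ_{hours ≤ 37}; surviving tuples: {(12, 30, 3570), (19, 11, 320), (23, 30, 3870), (32, 21, 7210), (33, 6, 580), (36, 20, 2310)}
Difference: {(1, 7, 5930), (15, 7, 5930), (29, 7, 5930), (8, 7, 5930)} with {(12, 30, 3570), (19, 11, 320), (23, 30, 3870), (32, 21, 7210), (33, 6, 580), (36, 20, 2310)} → {(1, 7, 5930), (15, 7, 5930), (29, 7, 5930), (8, 7, 5930)}
Keep only column(s) fno, hours: {(7, 1), (7, 15), (7, 29), (7, 8)}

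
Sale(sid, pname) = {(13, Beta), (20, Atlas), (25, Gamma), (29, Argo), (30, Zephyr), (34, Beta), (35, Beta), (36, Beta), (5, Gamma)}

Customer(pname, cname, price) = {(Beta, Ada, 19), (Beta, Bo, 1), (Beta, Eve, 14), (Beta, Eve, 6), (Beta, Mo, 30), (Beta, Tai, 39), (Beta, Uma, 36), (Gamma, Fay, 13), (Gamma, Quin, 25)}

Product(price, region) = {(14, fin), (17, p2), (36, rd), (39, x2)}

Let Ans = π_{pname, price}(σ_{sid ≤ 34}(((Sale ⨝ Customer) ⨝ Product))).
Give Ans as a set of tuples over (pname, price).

Joining Sale and Customer on pname yields {(13, Beta, Ada, 19), (13, Beta, Bo, 1), (13, Beta, Eve, 14), (13, Beta, Eve, 6), (13, Beta, Mo, 30), (13, Beta, Tai, 39), (13, Beta, Uma, 36), (25, Gamma, Fay, 13), (25, Gamma, Quin, 25), (34, Beta, Ada, 19), (34, Beta, Bo, 1), (34, Beta, Eve, 14), (34, Beta, Eve, 6), (34, Beta, Mo, 30), (34, Beta, Tai, 39), (34, Beta, Uma, 36), (35, Beta, Ada, 19), (35, Beta, Bo, 1), (35, Beta, Eve, 14), (35, Beta, Eve, 6), (35, Beta, Mo, 30), (35, Beta, Tai, 39), (35, Beta, Uma, 36), (36, Beta, Ada, 19), (36, Beta, Bo, 1), (36, Beta, Eve, 14), (36, Beta, Eve, 6), (36, Beta, Mo, 30), (36, Beta, Tai, 39), (36, Beta, Uma, 36), (5, Gamma, Fay, 13), (5, Gamma, Quin, 25)}.
Joining (Sale ⨝ Customer) and Product on price yields {(13, Beta, Eve, 14, fin), (13, Beta, Tai, 39, x2), (13, Beta, Uma, 36, rd), (34, Beta, Eve, 14, fin), (34, Beta, Tai, 39, x2), (34, Beta, Uma, 36, rd), (35, Beta, Eve, 14, fin), (35, Beta, Tai, 39, x2), (35, Beta, Uma, 36, rd), (36, Beta, Eve, 14, fin), (36, Beta, Tai, 39, x2), (36, Beta, Uma, 36, rd)}.
Filtering on sid ≤ 34 leaves {(13, Beta, Eve, 14, fin), (13, Beta, Tai, 39, x2), (13, Beta, Uma, 36, rd), (34, Beta, Eve, 14, fin), (34, Beta, Tai, 39, x2), (34, Beta, Uma, 36, rd)}.
π_{pname, price} gives {(Beta, 14), (Beta, 36), (Beta, 39)} (3 duplicate(s) eliminated).

{(Beta, 14), (Beta, 36), (Beta, 39)}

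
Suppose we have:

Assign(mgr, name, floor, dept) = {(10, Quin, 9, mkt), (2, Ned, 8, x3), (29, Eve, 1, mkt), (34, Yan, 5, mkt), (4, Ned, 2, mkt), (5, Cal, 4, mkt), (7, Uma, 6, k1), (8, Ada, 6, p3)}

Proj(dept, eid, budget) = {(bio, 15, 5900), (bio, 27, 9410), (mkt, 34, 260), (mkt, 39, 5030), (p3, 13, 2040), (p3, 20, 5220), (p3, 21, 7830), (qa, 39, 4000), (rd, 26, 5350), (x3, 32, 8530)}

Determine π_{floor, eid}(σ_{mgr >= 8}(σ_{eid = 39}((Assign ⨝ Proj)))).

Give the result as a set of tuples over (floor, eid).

Natural join on dept: {(10, Quin, 9, mkt, 34, 260), (10, Quin, 9, mkt, 39, 5030), (2, Ned, 8, x3, 32, 8530), (29, Eve, 1, mkt, 34, 260), (29, Eve, 1, mkt, 39, 5030), (34, Yan, 5, mkt, 34, 260), (34, Yan, 5, mkt, 39, 5030), (4, Ned, 2, mkt, 34, 260), (4, Ned, 2, mkt, 39, 5030), (5, Cal, 4, mkt, 34, 260), (5, Cal, 4, mkt, 39, 5030), (8, Ada, 6, p3, 13, 2040), (8, Ada, 6, p3, 20, 5220), (8, Ada, 6, p3, 21, 7830)}
Selection eid = 39: {(10, Quin, 9, mkt, 39, 5030), (29, Eve, 1, mkt, 39, 5030), (34, Yan, 5, mkt, 39, 5030), (4, Ned, 2, mkt, 39, 5030), (5, Cal, 4, mkt, 39, 5030)}
Selection mgr >= 8: {(10, Quin, 9, mkt, 39, 5030), (29, Eve, 1, mkt, 39, 5030), (34, Yan, 5, mkt, 39, 5030)}
Projecting to floor, eid: {(1, 39), (5, 39), (9, 39)}

{(1, 39), (5, 39), (9, 39)}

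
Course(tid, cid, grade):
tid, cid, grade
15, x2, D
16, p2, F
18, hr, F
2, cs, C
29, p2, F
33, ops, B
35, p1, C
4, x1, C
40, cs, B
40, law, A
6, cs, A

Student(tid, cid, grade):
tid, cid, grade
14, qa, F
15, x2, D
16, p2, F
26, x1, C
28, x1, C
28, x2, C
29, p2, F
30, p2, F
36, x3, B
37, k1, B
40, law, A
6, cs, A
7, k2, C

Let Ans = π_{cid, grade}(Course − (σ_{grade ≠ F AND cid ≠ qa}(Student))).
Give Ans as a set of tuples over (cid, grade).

σ[grade ≠ F AND cid ≠ qa]: keep tuples satisfying grade ≠ F AND cid ≠ qa → {(15, x2, D), (26, x1, C), (28, x1, C), (28, x2, C), (36, x3, B), (37, k1, B), (40, law, A), (6, cs, A), (7, k2, C)}
Taking the difference: {(16, p2, F), (18, hr, F), (2, cs, C), (29, p2, F), (33, ops, B), (35, p1, C), (4, x1, C), (40, cs, B)}
Projecting to cid, grade (1 duplicate(s) eliminated): {(cs, B), (cs, C), (hr, F), (ops, B), (p1, C), (p2, F), (x1, C)}

{(cs, B), (cs, C), (hr, F), (ops, B), (p1, C), (p2, F), (x1, C)}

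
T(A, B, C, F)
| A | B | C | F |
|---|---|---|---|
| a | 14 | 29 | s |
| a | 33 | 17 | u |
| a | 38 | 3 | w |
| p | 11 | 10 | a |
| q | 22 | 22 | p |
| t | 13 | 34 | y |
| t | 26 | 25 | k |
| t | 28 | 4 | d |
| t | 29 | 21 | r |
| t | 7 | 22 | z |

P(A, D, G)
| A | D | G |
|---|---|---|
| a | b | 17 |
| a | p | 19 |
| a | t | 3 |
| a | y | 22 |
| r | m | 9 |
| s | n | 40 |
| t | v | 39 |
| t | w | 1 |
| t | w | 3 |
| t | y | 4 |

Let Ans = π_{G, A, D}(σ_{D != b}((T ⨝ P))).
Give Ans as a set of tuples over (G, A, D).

{(1, t, w), (19, a, p), (22, a, y), (3, a, t), (3, t, w), (39, t, v), (4, t, y)}

T ⋈ P (natural join on A): {(a, 14, 29, s, b, 17), (a, 14, 29, s, p, 19), (a, 14, 29, s, t, 3), (a, 14, 29, s, y, 22), (a, 33, 17, u, b, 17), (a, 33, 17, u, p, 19), (a, 33, 17, u, t, 3), (a, 33, 17, u, y, 22), (a, 38, 3, w, b, 17), (a, 38, 3, w, p, 19), (a, 38, 3, w, t, 3), (a, 38, 3, w, y, 22), (t, 13, 34, y, v, 39), (t, 13, 34, y, w, 1), (t, 13, 34, y, w, 3), (t, 13, 34, y, y, 4), (t, 26, 25, k, v, 39), (t, 26, 25, k, w, 1), (t, 26, 25, k, w, 3), (t, 26, 25, k, y, 4), (t, 28, 4, d, v, 39), (t, 28, 4, d, w, 1), (t, 28, 4, d, w, 3), (t, 28, 4, d, y, 4), (t, 29, 21, r, v, 39), (t, 29, 21, r, w, 1), (t, 29, 21, r, w, 3), (t, 29, 21, r, y, 4), (t, 7, 22, z, v, 39), (t, 7, 22, z, w, 1), (t, 7, 22, z, w, 3), (t, 7, 22, z, y, 4)}
Apply σ_{D != b}; surviving tuples: {(a, 14, 29, s, p, 19), (a, 14, 29, s, t, 3), (a, 14, 29, s, y, 22), (a, 33, 17, u, p, 19), (a, 33, 17, u, t, 3), (a, 33, 17, u, y, 22), (a, 38, 3, w, p, 19), (a, 38, 3, w, t, 3), (a, 38, 3, w, y, 22), (t, 13, 34, y, v, 39), (t, 13, 34, y, w, 1), (t, 13, 34, y, w, 3), (t, 13, 34, y, y, 4), (t, 26, 25, k, v, 39), (t, 26, 25, k, w, 1), (t, 26, 25, k, w, 3), (t, 26, 25, k, y, 4), (t, 28, 4, d, v, 39), (t, 28, 4, d, w, 1), (t, 28, 4, d, w, 3), (t, 28, 4, d, y, 4), (t, 29, 21, r, v, 39), (t, 29, 21, r, w, 1), (t, 29, 21, r, w, 3), (t, 29, 21, r, y, 4), (t, 7, 22, z, v, 39), (t, 7, 22, z, w, 1), (t, 7, 22, z, w, 3), (t, 7, 22, z, y, 4)}
π[G, A, D]: project onto (G, A, D) (22 duplicate(s) eliminated) → {(1, t, w), (19, a, p), (22, a, y), (3, a, t), (3, t, w), (39, t, v), (4, t, y)}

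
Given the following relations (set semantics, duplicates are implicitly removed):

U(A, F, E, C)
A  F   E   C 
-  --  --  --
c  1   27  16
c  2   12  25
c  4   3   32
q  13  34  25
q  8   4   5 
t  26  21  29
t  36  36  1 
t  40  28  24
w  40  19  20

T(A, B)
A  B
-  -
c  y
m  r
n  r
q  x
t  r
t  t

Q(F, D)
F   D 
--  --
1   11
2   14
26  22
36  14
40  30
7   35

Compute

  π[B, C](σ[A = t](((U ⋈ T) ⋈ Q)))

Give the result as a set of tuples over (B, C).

{(r, 1), (r, 24), (r, 29), (t, 1), (t, 24), (t, 29)}

Natural join on A: {(c, 1, 27, 16, y), (c, 2, 12, 25, y), (c, 4, 3, 32, y), (q, 13, 34, 25, x), (q, 8, 4, 5, x), (t, 26, 21, 29, r), (t, 26, 21, 29, t), (t, 36, 36, 1, r), (t, 36, 36, 1, t), (t, 40, 28, 24, r), (t, 40, 28, 24, t)}
Natural join on F: {(c, 1, 27, 16, y, 11), (c, 2, 12, 25, y, 14), (t, 26, 21, 29, r, 22), (t, 26, 21, 29, t, 22), (t, 36, 36, 1, r, 14), (t, 36, 36, 1, t, 14), (t, 40, 28, 24, r, 30), (t, 40, 28, 24, t, 30)}
Selection A = t: {(t, 26, 21, 29, r, 22), (t, 26, 21, 29, t, 22), (t, 36, 36, 1, r, 14), (t, 36, 36, 1, t, 14), (t, 40, 28, 24, r, 30), (t, 40, 28, 24, t, 30)}
Projecting to B, C: {(r, 1), (r, 24), (r, 29), (t, 1), (t, 24), (t, 29)}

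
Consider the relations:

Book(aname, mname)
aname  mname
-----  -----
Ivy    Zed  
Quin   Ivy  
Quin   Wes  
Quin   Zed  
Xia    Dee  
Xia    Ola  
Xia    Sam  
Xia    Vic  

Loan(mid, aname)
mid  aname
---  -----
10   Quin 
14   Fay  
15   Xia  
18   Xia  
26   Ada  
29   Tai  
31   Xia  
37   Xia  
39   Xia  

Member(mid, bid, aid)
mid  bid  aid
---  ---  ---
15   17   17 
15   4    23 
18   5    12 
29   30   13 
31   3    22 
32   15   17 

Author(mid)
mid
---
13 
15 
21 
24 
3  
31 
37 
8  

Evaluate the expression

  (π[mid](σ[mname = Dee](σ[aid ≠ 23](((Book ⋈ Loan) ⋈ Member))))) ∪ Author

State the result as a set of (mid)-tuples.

{13, 15, 18, 21, 24, 3, 31, 37, 8}

Natural join on aname: {(Quin, Ivy, 10), (Quin, Wes, 10), (Quin, Zed, 10), (Xia, Dee, 15), (Xia, Dee, 18), (Xia, Dee, 31), (Xia, Dee, 37), (Xia, Dee, 39), (Xia, Ola, 15), (Xia, Ola, 18), (Xia, Ola, 31), (Xia, Ola, 37), (Xia, Ola, 39), (Xia, Sam, 15), (Xia, Sam, 18), (Xia, Sam, 31), (Xia, Sam, 37), (Xia, Sam, 39), (Xia, Vic, 15), (Xia, Vic, 18), (Xia, Vic, 31), (Xia, Vic, 37), (Xia, Vic, 39)}
Natural join on mid: {(Xia, Dee, 15, 17, 17), (Xia, Dee, 15, 4, 23), (Xia, Dee, 18, 5, 12), (Xia, Dee, 31, 3, 22), (Xia, Ola, 15, 17, 17), (Xia, Ola, 15, 4, 23), (Xia, Ola, 18, 5, 12), (Xia, Ola, 31, 3, 22), (Xia, Sam, 15, 17, 17), (Xia, Sam, 15, 4, 23), (Xia, Sam, 18, 5, 12), (Xia, Sam, 31, 3, 22), (Xia, Vic, 15, 17, 17), (Xia, Vic, 15, 4, 23), (Xia, Vic, 18, 5, 12), (Xia, Vic, 31, 3, 22)}
Apply σ_{aid ≠ 23}; surviving tuples: {(Xia, Dee, 15, 17, 17), (Xia, Dee, 18, 5, 12), (Xia, Dee, 31, 3, 22), (Xia, Ola, 15, 17, 17), (Xia, Ola, 18, 5, 12), (Xia, Ola, 31, 3, 22), (Xia, Sam, 15, 17, 17), (Xia, Sam, 18, 5, 12), (Xia, Sam, 31, 3, 22), (Xia, Vic, 15, 17, 17), (Xia, Vic, 18, 5, 12), (Xia, Vic, 31, 3, 22)}
Apply σ_{mname = Dee}; surviving tuples: {(Xia, Dee, 15, 17, 17), (Xia, Dee, 18, 5, 12), (Xia, Dee, 31, 3, 22)}
π[mid]: project onto (mid) → {15, 18, 31}
Taking the union: {13, 15, 18, 21, 24, 3, 31, 37, 8}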